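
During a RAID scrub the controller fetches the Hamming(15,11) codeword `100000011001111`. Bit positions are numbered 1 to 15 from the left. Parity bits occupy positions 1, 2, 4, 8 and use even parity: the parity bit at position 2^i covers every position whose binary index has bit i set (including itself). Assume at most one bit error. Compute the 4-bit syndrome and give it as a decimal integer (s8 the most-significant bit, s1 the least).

0

s1: b1⊕b3⊕b5⊕b7⊕b9⊕b11⊕b13⊕b15 = 1⊕0⊕0⊕0⊕1⊕0⊕1⊕1 = 0
s2: b2⊕b3⊕b6⊕b7⊕b10⊕b11⊕b14⊕b15 = 0⊕0⊕0⊕0⊕0⊕0⊕1⊕1 = 0
s4: b4⊕b5⊕b6⊕b7⊕b12⊕b13⊕b14⊕b15 = 0⊕0⊕0⊕0⊕1⊕1⊕1⊕1 = 0
s8: b8⊕b9⊕b10⊕b11⊕b12⊕b13⊕b14⊕b15 = 1⊕1⊕0⊕0⊕1⊕1⊕1⊕1 = 0
Syndrome (s8...s1) = 0000 → position 0 (no error).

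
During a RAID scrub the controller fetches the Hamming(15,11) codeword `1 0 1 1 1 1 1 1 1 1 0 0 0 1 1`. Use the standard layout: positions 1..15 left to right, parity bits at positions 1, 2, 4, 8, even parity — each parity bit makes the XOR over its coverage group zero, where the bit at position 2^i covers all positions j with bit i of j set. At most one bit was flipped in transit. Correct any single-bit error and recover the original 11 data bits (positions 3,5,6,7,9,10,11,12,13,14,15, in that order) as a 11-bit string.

s1: b1⊕b3⊕b5⊕b7⊕b9⊕b11⊕b13⊕b15 = 1⊕1⊕1⊕1⊕1⊕0⊕0⊕1 = 0
s2: b2⊕b3⊕b6⊕b7⊕b10⊕b11⊕b14⊕b15 = 0⊕1⊕1⊕1⊕1⊕0⊕1⊕1 = 0
s4: b4⊕b5⊕b6⊕b7⊕b12⊕b13⊕b14⊕b15 = 1⊕1⊕1⊕1⊕0⊕0⊕1⊕1 = 0
s8: b8⊕b9⊕b10⊕b11⊕b12⊕b13⊕b14⊕b15 = 1⊕1⊕1⊕0⊕0⊕0⊕1⊕1 = 1
Syndrome (s8...s1) = 1000 → position 8.
Flip bit 8: corrected codeword = 101111101100011
Data bits at positions 3,5,6,7,9,10,11,12,13,14,15: 11111100011

11111100011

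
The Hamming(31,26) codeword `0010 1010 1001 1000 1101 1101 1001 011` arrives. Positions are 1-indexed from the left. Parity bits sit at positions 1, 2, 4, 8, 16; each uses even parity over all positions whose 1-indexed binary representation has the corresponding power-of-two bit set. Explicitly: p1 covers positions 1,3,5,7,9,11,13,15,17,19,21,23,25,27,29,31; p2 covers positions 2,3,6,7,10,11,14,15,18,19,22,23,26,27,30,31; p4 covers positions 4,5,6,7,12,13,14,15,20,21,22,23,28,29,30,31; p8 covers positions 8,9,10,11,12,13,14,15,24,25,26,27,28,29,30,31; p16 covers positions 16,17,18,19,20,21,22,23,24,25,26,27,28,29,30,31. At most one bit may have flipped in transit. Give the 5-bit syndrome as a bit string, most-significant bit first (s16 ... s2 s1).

s1: b1⊕b3⊕b5⊕b7⊕b9⊕b11⊕b13⊕b15⊕b17⊕b19⊕b21⊕b23⊕b25⊕b27⊕b29⊕b31 = 0⊕1⊕1⊕1⊕1⊕0⊕1⊕0⊕1⊕0⊕1⊕0⊕1⊕0⊕0⊕1 = 1
s2: b2⊕b3⊕b6⊕b7⊕b10⊕b11⊕b14⊕b15⊕b18⊕b19⊕b22⊕b23⊕b26⊕b27⊕b30⊕b31 = 0⊕1⊕0⊕1⊕0⊕0⊕0⊕0⊕1⊕0⊕1⊕0⊕0⊕0⊕1⊕1 = 0
s4: b4⊕b5⊕b6⊕b7⊕b12⊕b13⊕b14⊕b15⊕b20⊕b21⊕b22⊕b23⊕b28⊕b29⊕b30⊕b31 = 0⊕1⊕0⊕1⊕1⊕1⊕0⊕0⊕1⊕1⊕1⊕0⊕1⊕0⊕1⊕1 = 0
s8: b8⊕b9⊕b10⊕b11⊕b12⊕b13⊕b14⊕b15⊕b24⊕b25⊕b26⊕b27⊕b28⊕b29⊕b30⊕b31 = 0⊕1⊕0⊕0⊕1⊕1⊕0⊕0⊕1⊕1⊕0⊕0⊕1⊕0⊕1⊕1 = 0
s16: b16⊕b17⊕b18⊕b19⊕b20⊕b21⊕b22⊕b23⊕b24⊕b25⊕b26⊕b27⊕b28⊕b29⊕b30⊕b31 = 0⊕1⊕1⊕0⊕1⊕1⊕1⊕0⊕1⊕1⊕0⊕0⊕1⊕0⊕1⊕1 = 0
Syndrome (s16...s1) = 00001 → position 1.

00001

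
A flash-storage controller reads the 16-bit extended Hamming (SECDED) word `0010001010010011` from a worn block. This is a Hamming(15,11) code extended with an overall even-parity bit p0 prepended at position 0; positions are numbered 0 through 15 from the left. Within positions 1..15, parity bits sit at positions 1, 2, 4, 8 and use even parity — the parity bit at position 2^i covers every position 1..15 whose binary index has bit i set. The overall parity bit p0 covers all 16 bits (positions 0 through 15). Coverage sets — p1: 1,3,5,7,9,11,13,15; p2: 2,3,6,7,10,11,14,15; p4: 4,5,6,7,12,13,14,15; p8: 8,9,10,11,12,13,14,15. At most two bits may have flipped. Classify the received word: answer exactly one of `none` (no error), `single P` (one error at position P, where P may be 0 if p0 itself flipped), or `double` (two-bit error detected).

double

s1: b1⊕b3⊕b5⊕b7⊕b9⊕b11⊕b13⊕b15 = 0⊕0⊕0⊕0⊕0⊕1⊕0⊕1 = 0
s2: b2⊕b3⊕b6⊕b7⊕b10⊕b11⊕b14⊕b15 = 1⊕0⊕1⊕0⊕0⊕1⊕1⊕1 = 1
s4: b4⊕b5⊕b6⊕b7⊕b12⊕b13⊕b14⊕b15 = 0⊕0⊕1⊕0⊕0⊕0⊕1⊕1 = 1
s8: b8⊕b9⊕b10⊕b11⊕b12⊕b13⊕b14⊕b15 = 1⊕0⊕0⊕1⊕0⊕0⊕1⊕1 = 0
Syndrome (s8...s1) = 0110 → position 6.
Overall parity (XOR of all 16 bits, including p0): 0⊕0⊕1⊕0⊕0⊕0⊕1⊕0⊕1⊕0⊕0⊕1⊕0⊕0⊕1⊕1 = 0
Overall=0, syndrome position=6 → double-bit error detected (uncorrectable).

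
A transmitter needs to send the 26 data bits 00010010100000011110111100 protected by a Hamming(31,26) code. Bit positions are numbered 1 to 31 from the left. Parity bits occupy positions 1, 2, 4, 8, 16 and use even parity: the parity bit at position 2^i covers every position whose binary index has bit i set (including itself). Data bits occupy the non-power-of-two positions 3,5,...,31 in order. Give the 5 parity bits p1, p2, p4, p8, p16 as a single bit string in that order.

10110

Place data bits at non-power-of-two positions: b3=0, b5=0, b6=0, b7=1, b9=0, b10=0, b11=1, b12=0, b13=1, b14=0, b15=0, b17=0, b18=0, b19=0, b20=0, b21=1, b22=1, b23=1, b24=1, b25=0, b26=1, b27=1, b28=1, b29=1, b30=0, b31=0.
p1 = XOR of data positions {3,5,7,9,11,13,15,17,19,21,23,25,27,29,31} = 0⊕0⊕1⊕0⊕1⊕1⊕0⊕0⊕0⊕1⊕1⊕0⊕1⊕1⊕0 = 1
p2 = XOR of data positions {3,6,7,10,11,14,15,18,19,22,23,26,27,30,31} = 0⊕0⊕1⊕0⊕1⊕0⊕0⊕0⊕0⊕1⊕1⊕1⊕1⊕0⊕0 = 0
p4 = XOR of data positions {5,6,7,12,13,14,15,20,21,22,23,28,29,30,31} = 0⊕0⊕1⊕0⊕1⊕0⊕0⊕0⊕1⊕1⊕1⊕1⊕1⊕0⊕0 = 1
p8 = XOR of data positions {9,10,11,12,13,14,15,24,25,26,27,28,29,30,31} = 0⊕0⊕1⊕0⊕1⊕0⊕0⊕1⊕0⊕1⊕1⊕1⊕1⊕0⊕0 = 1
p16 = XOR of data positions {17,18,19,20,21,22,23,24,25,26,27,28,29,30,31} = 0⊕0⊕0⊕0⊕1⊕1⊕1⊕1⊕0⊕1⊕1⊕1⊕1⊕0⊕0 = 0
Parity bits p1,p2,p4,p8,p16 = 10110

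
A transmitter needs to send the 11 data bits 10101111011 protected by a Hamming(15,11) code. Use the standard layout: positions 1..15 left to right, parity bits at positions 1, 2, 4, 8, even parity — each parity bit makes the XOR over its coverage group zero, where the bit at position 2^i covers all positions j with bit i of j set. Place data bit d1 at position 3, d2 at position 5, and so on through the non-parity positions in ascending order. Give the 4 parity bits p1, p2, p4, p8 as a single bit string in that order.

Place data bits at non-power-of-two positions: b3=1, b5=0, b6=1, b7=0, b9=1, b10=1, b11=1, b12=1, b13=0, b14=1, b15=1.
p1 = XOR of data positions {3,5,7,9,11,13,15} = 1⊕0⊕0⊕1⊕1⊕0⊕1 = 0
p2 = XOR of data positions {3,6,7,10,11,14,15} = 1⊕1⊕0⊕1⊕1⊕1⊕1 = 0
p4 = XOR of data positions {5,6,7,12,13,14,15} = 0⊕1⊕0⊕1⊕0⊕1⊕1 = 0
p8 = XOR of data positions {9,10,11,12,13,14,15} = 1⊕1⊕1⊕1⊕0⊕1⊕1 = 0
Parity bits p1,p2,p4,p8 = 0000

0000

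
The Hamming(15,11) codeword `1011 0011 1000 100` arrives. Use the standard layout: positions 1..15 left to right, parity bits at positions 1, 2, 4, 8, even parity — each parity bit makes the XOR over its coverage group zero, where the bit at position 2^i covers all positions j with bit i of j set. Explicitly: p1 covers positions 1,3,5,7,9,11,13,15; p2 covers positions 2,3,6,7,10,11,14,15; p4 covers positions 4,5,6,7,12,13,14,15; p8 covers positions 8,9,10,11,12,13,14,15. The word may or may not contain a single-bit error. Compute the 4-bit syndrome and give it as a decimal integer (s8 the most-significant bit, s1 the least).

13

s1: b1⊕b3⊕b5⊕b7⊕b9⊕b11⊕b13⊕b15 = 1⊕1⊕0⊕1⊕1⊕0⊕1⊕0 = 1
s2: b2⊕b3⊕b6⊕b7⊕b10⊕b11⊕b14⊕b15 = 0⊕1⊕0⊕1⊕0⊕0⊕0⊕0 = 0
s4: b4⊕b5⊕b6⊕b7⊕b12⊕b13⊕b14⊕b15 = 1⊕0⊕0⊕1⊕0⊕1⊕0⊕0 = 1
s8: b8⊕b9⊕b10⊕b11⊕b12⊕b13⊕b14⊕b15 = 1⊕1⊕0⊕0⊕0⊕1⊕0⊕0 = 1
Syndrome (s8...s1) = 1101 → position 13.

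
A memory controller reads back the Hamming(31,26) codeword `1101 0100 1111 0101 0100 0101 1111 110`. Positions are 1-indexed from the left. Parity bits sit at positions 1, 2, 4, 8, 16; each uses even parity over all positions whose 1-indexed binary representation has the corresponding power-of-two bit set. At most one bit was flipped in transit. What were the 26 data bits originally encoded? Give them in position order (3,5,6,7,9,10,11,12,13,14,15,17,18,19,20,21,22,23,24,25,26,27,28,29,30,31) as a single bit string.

00101111010010001011111110

s1: b1⊕b3⊕b5⊕b7⊕b9⊕b11⊕b13⊕b15⊕b17⊕b19⊕b21⊕b23⊕b25⊕b27⊕b29⊕b31 = 1⊕0⊕0⊕0⊕1⊕1⊕0⊕0⊕0⊕0⊕0⊕0⊕1⊕1⊕1⊕0 = 0
s2: b2⊕b3⊕b6⊕b7⊕b10⊕b11⊕b14⊕b15⊕b18⊕b19⊕b22⊕b23⊕b26⊕b27⊕b30⊕b31 = 1⊕0⊕1⊕0⊕1⊕1⊕1⊕0⊕1⊕0⊕1⊕0⊕1⊕1⊕1⊕0 = 0
s4: b4⊕b5⊕b6⊕b7⊕b12⊕b13⊕b14⊕b15⊕b20⊕b21⊕b22⊕b23⊕b28⊕b29⊕b30⊕b31 = 1⊕0⊕1⊕0⊕1⊕0⊕1⊕0⊕0⊕0⊕1⊕0⊕1⊕1⊕1⊕0 = 0
s8: b8⊕b9⊕b10⊕b11⊕b12⊕b13⊕b14⊕b15⊕b24⊕b25⊕b26⊕b27⊕b28⊕b29⊕b30⊕b31 = 0⊕1⊕1⊕1⊕1⊕0⊕1⊕0⊕1⊕1⊕1⊕1⊕1⊕1⊕1⊕0 = 0
s16: b16⊕b17⊕b18⊕b19⊕b20⊕b21⊕b22⊕b23⊕b24⊕b25⊕b26⊕b27⊕b28⊕b29⊕b30⊕b31 = 1⊕0⊕1⊕0⊕0⊕0⊕1⊕0⊕1⊕1⊕1⊕1⊕1⊕1⊕1⊕0 = 0
Syndrome (s16...s1) = 00000 → position 0 (no error).
No correction needed.
Data bits at positions 3,5,6,7,9,10,11,12,13,14,15,17,18,19,20,21,22,23,24,25,26,27,28,29,30,31: 00101111010010001011111110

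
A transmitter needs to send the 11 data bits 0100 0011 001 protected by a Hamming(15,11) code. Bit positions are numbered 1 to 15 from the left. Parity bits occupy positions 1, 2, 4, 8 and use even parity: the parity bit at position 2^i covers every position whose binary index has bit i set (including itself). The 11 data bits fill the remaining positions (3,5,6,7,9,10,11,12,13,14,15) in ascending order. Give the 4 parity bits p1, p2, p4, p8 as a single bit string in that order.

Place data bits at non-power-of-two positions: b3=0, b5=1, b6=0, b7=0, b9=0, b10=0, b11=1, b12=1, b13=0, b14=0, b15=1.
p1 = XOR of data positions {3,5,7,9,11,13,15} = 0⊕1⊕0⊕0⊕1⊕0⊕1 = 1
p2 = XOR of data positions {3,6,7,10,11,14,15} = 0⊕0⊕0⊕0⊕1⊕0⊕1 = 0
p4 = XOR of data positions {5,6,7,12,13,14,15} = 1⊕0⊕0⊕1⊕0⊕0⊕1 = 1
p8 = XOR of data positions {9,10,11,12,13,14,15} = 0⊕0⊕1⊕1⊕0⊕0⊕1 = 1
Parity bits p1,p2,p4,p8 = 1011

1011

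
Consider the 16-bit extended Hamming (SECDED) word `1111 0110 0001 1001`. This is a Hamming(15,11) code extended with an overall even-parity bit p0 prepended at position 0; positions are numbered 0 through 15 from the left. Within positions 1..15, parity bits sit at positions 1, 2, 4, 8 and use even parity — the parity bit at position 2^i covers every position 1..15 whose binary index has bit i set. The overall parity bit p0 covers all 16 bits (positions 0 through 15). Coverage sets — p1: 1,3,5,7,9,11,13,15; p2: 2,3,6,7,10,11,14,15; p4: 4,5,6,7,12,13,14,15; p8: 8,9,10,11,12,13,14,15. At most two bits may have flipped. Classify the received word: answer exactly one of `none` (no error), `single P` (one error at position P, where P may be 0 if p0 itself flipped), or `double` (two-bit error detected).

s1: b1⊕b3⊕b5⊕b7⊕b9⊕b11⊕b13⊕b15 = 1⊕1⊕1⊕0⊕0⊕1⊕0⊕1 = 1
s2: b2⊕b3⊕b6⊕b7⊕b10⊕b11⊕b14⊕b15 = 1⊕1⊕1⊕0⊕0⊕1⊕0⊕1 = 1
s4: b4⊕b5⊕b6⊕b7⊕b12⊕b13⊕b14⊕b15 = 0⊕1⊕1⊕0⊕1⊕0⊕0⊕1 = 0
s8: b8⊕b9⊕b10⊕b11⊕b12⊕b13⊕b14⊕b15 = 0⊕0⊕0⊕1⊕1⊕0⊕0⊕1 = 1
Syndrome (s8...s1) = 1011 → position 11.
Overall parity (XOR of all 16 bits, including p0): 1⊕1⊕1⊕1⊕0⊕1⊕1⊕0⊕0⊕0⊕0⊕1⊕1⊕0⊕0⊕1 = 1
Overall=1, syndrome position=11 → single-bit error at position 11.

single 11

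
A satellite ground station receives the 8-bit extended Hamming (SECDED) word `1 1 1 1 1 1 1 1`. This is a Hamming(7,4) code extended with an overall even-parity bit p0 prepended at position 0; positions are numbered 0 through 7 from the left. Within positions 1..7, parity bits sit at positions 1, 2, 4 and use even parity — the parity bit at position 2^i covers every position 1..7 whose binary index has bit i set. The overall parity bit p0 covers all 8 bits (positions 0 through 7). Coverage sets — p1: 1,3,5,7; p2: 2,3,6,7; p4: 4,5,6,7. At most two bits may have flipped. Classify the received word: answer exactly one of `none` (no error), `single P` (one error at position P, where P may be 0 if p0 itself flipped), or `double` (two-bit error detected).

s1: b1⊕b3⊕b5⊕b7 = 1⊕1⊕1⊕1 = 0
s2: b2⊕b3⊕b6⊕b7 = 1⊕1⊕1⊕1 = 0
s4: b4⊕b5⊕b6⊕b7 = 1⊕1⊕1⊕1 = 0
Syndrome (s4...s1) = 000 → position 0 (no error).
Overall parity (XOR of all 8 bits, including p0): 1⊕1⊕1⊕1⊕1⊕1⊕1⊕1 = 0
Overall=0, syndrome position=0 → no error.

none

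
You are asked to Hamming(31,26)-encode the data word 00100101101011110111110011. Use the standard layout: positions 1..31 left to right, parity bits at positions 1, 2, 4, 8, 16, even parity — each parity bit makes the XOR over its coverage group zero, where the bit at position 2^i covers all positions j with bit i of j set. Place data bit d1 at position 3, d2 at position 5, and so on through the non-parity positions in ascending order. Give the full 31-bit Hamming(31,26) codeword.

Place data bits at non-power-of-two positions: b3=0, b5=0, b6=1, b7=0, b9=0, b10=1, b11=0, b12=1, b13=1, b14=0, b15=1, b17=0, b18=1, b19=1, b20=1, b21=1, b22=0, b23=1, b24=1, b25=1, b26=1, b27=1, b28=0, b29=0, b30=1, b31=1.
p1 = XOR of data positions {3,5,7,9,11,13,15,17,19,21,23,25,27,29,31} = 0⊕0⊕0⊕0⊕0⊕1⊕1⊕0⊕1⊕1⊕1⊕1⊕1⊕0⊕1 = 0
p2 = XOR of data positions {3,6,7,10,11,14,15,18,19,22,23,26,27,30,31} = 0⊕1⊕0⊕1⊕0⊕0⊕1⊕1⊕1⊕0⊕1⊕1⊕1⊕1⊕1 = 0
p4 = XOR of data positions {5,6,7,12,13,14,15,20,21,22,23,28,29,30,31} = 0⊕1⊕0⊕1⊕1⊕0⊕1⊕1⊕1⊕0⊕1⊕0⊕0⊕1⊕1 = 1
p8 = XOR of data positions {9,10,11,12,13,14,15,24,25,26,27,28,29,30,31} = 0⊕1⊕0⊕1⊕1⊕0⊕1⊕1⊕1⊕1⊕1⊕0⊕0⊕1⊕1 = 0
p16 = XOR of data positions {17,18,19,20,21,22,23,24,25,26,27,28,29,30,31} = 0⊕1⊕1⊕1⊕1⊕0⊕1⊕1⊕1⊕1⊕1⊕0⊕0⊕1⊕1 = 1
Codeword b1..b31 = 0001010001011011011110111110011

0001010001011011011110111110011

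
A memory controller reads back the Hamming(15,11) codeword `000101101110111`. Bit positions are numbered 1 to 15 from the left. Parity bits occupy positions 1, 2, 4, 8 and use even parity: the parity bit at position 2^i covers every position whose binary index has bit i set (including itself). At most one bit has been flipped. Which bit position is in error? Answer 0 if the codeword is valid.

1

s1: b1⊕b3⊕b5⊕b7⊕b9⊕b11⊕b13⊕b15 = 0⊕0⊕0⊕1⊕1⊕1⊕1⊕1 = 1
s2: b2⊕b3⊕b6⊕b7⊕b10⊕b11⊕b14⊕b15 = 0⊕0⊕1⊕1⊕1⊕1⊕1⊕1 = 0
s4: b4⊕b5⊕b6⊕b7⊕b12⊕b13⊕b14⊕b15 = 1⊕0⊕1⊕1⊕0⊕1⊕1⊕1 = 0
s8: b8⊕b9⊕b10⊕b11⊕b12⊕b13⊕b14⊕b15 = 0⊕1⊕1⊕1⊕0⊕1⊕1⊕1 = 0
Syndrome (s8...s1) = 0001 → position 1.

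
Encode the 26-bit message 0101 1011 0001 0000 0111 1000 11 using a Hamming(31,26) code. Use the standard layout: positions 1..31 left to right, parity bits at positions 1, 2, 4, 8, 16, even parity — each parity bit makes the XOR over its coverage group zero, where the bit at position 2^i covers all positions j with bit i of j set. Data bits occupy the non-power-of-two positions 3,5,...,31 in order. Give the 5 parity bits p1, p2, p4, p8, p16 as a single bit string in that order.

00001

Place data bits at non-power-of-two positions: b3=0, b5=1, b6=0, b7=1, b9=1, b10=0, b11=1, b12=1, b13=0, b14=0, b15=0, b17=1, b18=0, b19=0, b20=0, b21=0, b22=0, b23=1, b24=1, b25=1, b26=1, b27=0, b28=0, b29=0, b30=1, b31=1.
p1 = XOR of data positions {3,5,7,9,11,13,15,17,19,21,23,25,27,29,31} = 0⊕1⊕1⊕1⊕1⊕0⊕0⊕1⊕0⊕0⊕1⊕1⊕0⊕0⊕1 = 0
p2 = XOR of data positions {3,6,7,10,11,14,15,18,19,22,23,26,27,30,31} = 0⊕0⊕1⊕0⊕1⊕0⊕0⊕0⊕0⊕0⊕1⊕1⊕0⊕1⊕1 = 0
p4 = XOR of data positions {5,6,7,12,13,14,15,20,21,22,23,28,29,30,31} = 1⊕0⊕1⊕1⊕0⊕0⊕0⊕0⊕0⊕0⊕1⊕0⊕0⊕1⊕1 = 0
p8 = XOR of data positions {9,10,11,12,13,14,15,24,25,26,27,28,29,30,31} = 1⊕0⊕1⊕1⊕0⊕0⊕0⊕1⊕1⊕1⊕0⊕0⊕0⊕1⊕1 = 0
p16 = XOR of data positions {17,18,19,20,21,22,23,24,25,26,27,28,29,30,31} = 1⊕0⊕0⊕0⊕0⊕0⊕1⊕1⊕1⊕1⊕0⊕0⊕0⊕1⊕1 = 1
Parity bits p1,p2,p4,p8,p16 = 00001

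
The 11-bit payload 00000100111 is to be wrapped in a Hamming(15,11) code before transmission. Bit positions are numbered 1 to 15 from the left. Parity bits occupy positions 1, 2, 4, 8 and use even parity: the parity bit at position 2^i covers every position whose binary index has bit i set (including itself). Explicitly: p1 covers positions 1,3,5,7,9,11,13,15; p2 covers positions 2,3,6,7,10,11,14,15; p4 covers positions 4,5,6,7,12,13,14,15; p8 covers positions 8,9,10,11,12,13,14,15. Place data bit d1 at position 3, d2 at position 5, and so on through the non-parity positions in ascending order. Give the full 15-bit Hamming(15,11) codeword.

Place data bits at non-power-of-two positions: b3=0, b5=0, b6=0, b7=0, b9=0, b10=1, b11=0, b12=0, b13=1, b14=1, b15=1.
p1 = XOR of data positions {3,5,7,9,11,13,15} = 0⊕0⊕0⊕0⊕0⊕1⊕1 = 0
p2 = XOR of data positions {3,6,7,10,11,14,15} = 0⊕0⊕0⊕1⊕0⊕1⊕1 = 1
p4 = XOR of data positions {5,6,7,12,13,14,15} = 0⊕0⊕0⊕0⊕1⊕1⊕1 = 1
p8 = XOR of data positions {9,10,11,12,13,14,15} = 0⊕1⊕0⊕0⊕1⊕1⊕1 = 0
Codeword b1..b15 = 010100000100111

010100000100111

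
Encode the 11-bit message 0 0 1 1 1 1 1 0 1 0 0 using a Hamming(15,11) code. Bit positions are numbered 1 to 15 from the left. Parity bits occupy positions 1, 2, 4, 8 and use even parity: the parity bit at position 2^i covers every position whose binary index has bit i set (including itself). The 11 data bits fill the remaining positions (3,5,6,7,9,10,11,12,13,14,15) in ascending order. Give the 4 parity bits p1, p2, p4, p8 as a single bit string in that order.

Place data bits at non-power-of-two positions: b3=0, b5=0, b6=1, b7=1, b9=1, b10=1, b11=1, b12=0, b13=1, b14=0, b15=0.
p1 = XOR of data positions {3,5,7,9,11,13,15} = 0⊕0⊕1⊕1⊕1⊕1⊕0 = 0
p2 = XOR of data positions {3,6,7,10,11,14,15} = 0⊕1⊕1⊕1⊕1⊕0⊕0 = 0
p4 = XOR of data positions {5,6,7,12,13,14,15} = 0⊕1⊕1⊕0⊕1⊕0⊕0 = 1
p8 = XOR of data positions {9,10,11,12,13,14,15} = 1⊕1⊕1⊕0⊕1⊕0⊕0 = 0
Parity bits p1,p2,p4,p8 = 0010

0010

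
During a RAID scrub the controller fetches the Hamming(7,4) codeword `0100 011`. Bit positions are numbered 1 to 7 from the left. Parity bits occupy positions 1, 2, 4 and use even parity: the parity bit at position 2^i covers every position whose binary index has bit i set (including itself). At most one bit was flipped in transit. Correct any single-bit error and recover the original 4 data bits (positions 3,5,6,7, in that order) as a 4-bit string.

s1: b1⊕b3⊕b5⊕b7 = 0⊕0⊕0⊕1 = 1
s2: b2⊕b3⊕b6⊕b7 = 1⊕0⊕1⊕1 = 1
s4: b4⊕b5⊕b6⊕b7 = 0⊕0⊕1⊕1 = 0
Syndrome (s4...s1) = 011 → position 3.
Flip bit 3: corrected codeword = 0110011
Data bits at positions 3,5,6,7: 1011

1011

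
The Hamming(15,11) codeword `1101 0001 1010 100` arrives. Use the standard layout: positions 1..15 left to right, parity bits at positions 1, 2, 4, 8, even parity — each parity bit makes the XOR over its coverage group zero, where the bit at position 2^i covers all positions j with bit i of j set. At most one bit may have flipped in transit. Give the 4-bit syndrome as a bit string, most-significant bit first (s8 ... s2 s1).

s1: b1⊕b3⊕b5⊕b7⊕b9⊕b11⊕b13⊕b15 = 1⊕0⊕0⊕0⊕1⊕1⊕1⊕0 = 0
s2: b2⊕b3⊕b6⊕b7⊕b10⊕b11⊕b14⊕b15 = 1⊕0⊕0⊕0⊕0⊕1⊕0⊕0 = 0
s4: b4⊕b5⊕b6⊕b7⊕b12⊕b13⊕b14⊕b15 = 1⊕0⊕0⊕0⊕0⊕1⊕0⊕0 = 0
s8: b8⊕b9⊕b10⊕b11⊕b12⊕b13⊕b14⊕b15 = 1⊕1⊕0⊕1⊕0⊕1⊕0⊕0 = 0
Syndrome (s8...s1) = 0000 → position 0 (no error).

0000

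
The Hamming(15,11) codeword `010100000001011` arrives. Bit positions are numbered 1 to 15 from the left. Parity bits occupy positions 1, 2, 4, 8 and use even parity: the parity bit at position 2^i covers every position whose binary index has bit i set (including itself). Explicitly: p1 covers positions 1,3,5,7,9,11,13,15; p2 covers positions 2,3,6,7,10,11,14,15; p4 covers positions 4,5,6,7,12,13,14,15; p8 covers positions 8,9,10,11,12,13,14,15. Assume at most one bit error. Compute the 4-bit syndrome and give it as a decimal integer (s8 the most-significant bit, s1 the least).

s1: b1⊕b3⊕b5⊕b7⊕b9⊕b11⊕b13⊕b15 = 0⊕0⊕0⊕0⊕0⊕0⊕0⊕1 = 1
s2: b2⊕b3⊕b6⊕b7⊕b10⊕b11⊕b14⊕b15 = 1⊕0⊕0⊕0⊕0⊕0⊕1⊕1 = 1
s4: b4⊕b5⊕b6⊕b7⊕b12⊕b13⊕b14⊕b15 = 1⊕0⊕0⊕0⊕1⊕0⊕1⊕1 = 0
s8: b8⊕b9⊕b10⊕b11⊕b12⊕b13⊕b14⊕b15 = 0⊕0⊕0⊕0⊕1⊕0⊕1⊕1 = 1
Syndrome (s8...s1) = 1011 → position 11.

11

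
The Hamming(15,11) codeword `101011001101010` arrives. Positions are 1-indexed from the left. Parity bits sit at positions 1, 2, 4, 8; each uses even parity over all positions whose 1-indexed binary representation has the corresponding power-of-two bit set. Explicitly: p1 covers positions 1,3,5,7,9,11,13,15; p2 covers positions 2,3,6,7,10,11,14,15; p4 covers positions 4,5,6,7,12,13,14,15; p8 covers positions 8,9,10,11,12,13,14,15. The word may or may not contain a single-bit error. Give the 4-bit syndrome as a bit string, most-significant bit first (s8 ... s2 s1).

s1: b1⊕b3⊕b5⊕b7⊕b9⊕b11⊕b13⊕b15 = 1⊕1⊕1⊕0⊕1⊕0⊕0⊕0 = 0
s2: b2⊕b3⊕b6⊕b7⊕b10⊕b11⊕b14⊕b15 = 0⊕1⊕1⊕0⊕1⊕0⊕1⊕0 = 0
s4: b4⊕b5⊕b6⊕b7⊕b12⊕b13⊕b14⊕b15 = 0⊕1⊕1⊕0⊕1⊕0⊕1⊕0 = 0
s8: b8⊕b9⊕b10⊕b11⊕b12⊕b13⊕b14⊕b15 = 0⊕1⊕1⊕0⊕1⊕0⊕1⊕0 = 0
Syndrome (s8...s1) = 0000 → position 0 (no error).

0000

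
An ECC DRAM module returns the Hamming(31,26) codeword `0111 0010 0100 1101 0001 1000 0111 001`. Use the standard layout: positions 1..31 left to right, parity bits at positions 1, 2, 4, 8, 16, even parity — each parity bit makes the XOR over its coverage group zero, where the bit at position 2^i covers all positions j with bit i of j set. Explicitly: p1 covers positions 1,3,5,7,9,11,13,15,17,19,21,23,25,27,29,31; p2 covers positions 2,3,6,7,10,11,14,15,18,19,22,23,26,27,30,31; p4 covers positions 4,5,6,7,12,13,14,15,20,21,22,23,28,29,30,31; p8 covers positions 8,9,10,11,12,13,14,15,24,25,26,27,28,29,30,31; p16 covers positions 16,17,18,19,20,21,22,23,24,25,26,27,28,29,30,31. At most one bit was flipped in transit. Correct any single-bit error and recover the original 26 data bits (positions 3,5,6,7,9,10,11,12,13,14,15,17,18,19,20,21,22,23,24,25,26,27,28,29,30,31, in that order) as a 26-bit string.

10010100110000110010111001

s1: b1⊕b3⊕b5⊕b7⊕b9⊕b11⊕b13⊕b15⊕b17⊕b19⊕b21⊕b23⊕b25⊕b27⊕b29⊕b31 = 0⊕1⊕0⊕1⊕0⊕0⊕1⊕0⊕0⊕0⊕1⊕0⊕0⊕1⊕0⊕1 = 0
s2: b2⊕b3⊕b6⊕b7⊕b10⊕b11⊕b14⊕b15⊕b18⊕b19⊕b22⊕b23⊕b26⊕b27⊕b30⊕b31 = 1⊕1⊕0⊕1⊕1⊕0⊕1⊕0⊕0⊕0⊕0⊕0⊕1⊕1⊕0⊕1 = 0
s4: b4⊕b5⊕b6⊕b7⊕b12⊕b13⊕b14⊕b15⊕b20⊕b21⊕b22⊕b23⊕b28⊕b29⊕b30⊕b31 = 1⊕0⊕0⊕1⊕0⊕1⊕1⊕0⊕1⊕1⊕0⊕0⊕1⊕0⊕0⊕1 = 0
s8: b8⊕b9⊕b10⊕b11⊕b12⊕b13⊕b14⊕b15⊕b24⊕b25⊕b26⊕b27⊕b28⊕b29⊕b30⊕b31 = 0⊕0⊕1⊕0⊕0⊕1⊕1⊕0⊕0⊕0⊕1⊕1⊕1⊕0⊕0⊕1 = 1
s16: b16⊕b17⊕b18⊕b19⊕b20⊕b21⊕b22⊕b23⊕b24⊕b25⊕b26⊕b27⊕b28⊕b29⊕b30⊕b31 = 1⊕0⊕0⊕0⊕1⊕1⊕0⊕0⊕0⊕0⊕1⊕1⊕1⊕0⊕0⊕1 = 1
Syndrome (s16...s1) = 11000 → position 24.
Flip bit 24: corrected codeword = 0111001001001101000110010111001
Data bits at positions 3,5,6,7,9,10,11,12,13,14,15,17,18,19,20,21,22,23,24,25,26,27,28,29,30,31: 10010100110000110010111001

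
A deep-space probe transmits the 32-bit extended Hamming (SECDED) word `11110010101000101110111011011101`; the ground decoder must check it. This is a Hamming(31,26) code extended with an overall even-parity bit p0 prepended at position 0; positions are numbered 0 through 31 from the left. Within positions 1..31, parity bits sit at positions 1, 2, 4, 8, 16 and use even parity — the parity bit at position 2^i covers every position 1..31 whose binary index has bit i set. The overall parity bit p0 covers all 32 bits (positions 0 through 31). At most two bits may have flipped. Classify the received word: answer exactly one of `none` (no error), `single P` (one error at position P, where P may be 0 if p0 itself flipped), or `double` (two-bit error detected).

double

s1: b1⊕b3⊕b5⊕b7⊕b9⊕b11⊕b13⊕b15⊕b17⊕b19⊕b21⊕b23⊕b25⊕b27⊕b29⊕b31 = 1⊕1⊕0⊕0⊕0⊕0⊕0⊕0⊕1⊕0⊕1⊕0⊕1⊕1⊕1⊕1 = 0
s2: b2⊕b3⊕b6⊕b7⊕b10⊕b11⊕b14⊕b15⊕b18⊕b19⊕b22⊕b23⊕b26⊕b27⊕b30⊕b31 = 1⊕1⊕1⊕0⊕1⊕0⊕1⊕0⊕1⊕0⊕1⊕0⊕0⊕1⊕0⊕1 = 1
s4: b4⊕b5⊕b6⊕b7⊕b12⊕b13⊕b14⊕b15⊕b20⊕b21⊕b22⊕b23⊕b28⊕b29⊕b30⊕b31 = 0⊕0⊕1⊕0⊕0⊕0⊕1⊕0⊕1⊕1⊕1⊕0⊕1⊕1⊕0⊕1 = 0
s8: b8⊕b9⊕b10⊕b11⊕b12⊕b13⊕b14⊕b15⊕b24⊕b25⊕b26⊕b27⊕b28⊕b29⊕b30⊕b31 = 1⊕0⊕1⊕0⊕0⊕0⊕1⊕0⊕1⊕1⊕0⊕1⊕1⊕1⊕0⊕1 = 1
s16: b16⊕b17⊕b18⊕b19⊕b20⊕b21⊕b22⊕b23⊕b24⊕b25⊕b26⊕b27⊕b28⊕b29⊕b30⊕b31 = 1⊕1⊕1⊕0⊕1⊕1⊕1⊕0⊕1⊕1⊕0⊕1⊕1⊕1⊕0⊕1 = 0
Syndrome (s16...s1) = 01010 → position 10.
Overall parity (XOR of all 32 bits, including p0): 1⊕1⊕1⊕1⊕0⊕0⊕1⊕0⊕1⊕0⊕1⊕0⊕0⊕0⊕1⊕0⊕1⊕1⊕1⊕0⊕1⊕1⊕1⊕0⊕1⊕1⊕0⊕1⊕1⊕1⊕0⊕1 = 0
Overall=0, syndrome position=10 → double-bit error detected (uncorrectable).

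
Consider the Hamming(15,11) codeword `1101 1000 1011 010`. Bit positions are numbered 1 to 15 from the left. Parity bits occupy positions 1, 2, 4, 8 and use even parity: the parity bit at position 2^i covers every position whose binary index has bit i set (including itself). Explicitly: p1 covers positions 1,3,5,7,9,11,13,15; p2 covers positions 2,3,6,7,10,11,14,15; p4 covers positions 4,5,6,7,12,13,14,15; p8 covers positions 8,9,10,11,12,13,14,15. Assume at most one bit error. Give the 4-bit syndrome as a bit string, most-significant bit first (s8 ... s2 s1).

0010

s1: b1⊕b3⊕b5⊕b7⊕b9⊕b11⊕b13⊕b15 = 1⊕0⊕1⊕0⊕1⊕1⊕0⊕0 = 0
s2: b2⊕b3⊕b6⊕b7⊕b10⊕b11⊕b14⊕b15 = 1⊕0⊕0⊕0⊕0⊕1⊕1⊕0 = 1
s4: b4⊕b5⊕b6⊕b7⊕b12⊕b13⊕b14⊕b15 = 1⊕1⊕0⊕0⊕1⊕0⊕1⊕0 = 0
s8: b8⊕b9⊕b10⊕b11⊕b12⊕b13⊕b14⊕b15 = 0⊕1⊕0⊕1⊕1⊕0⊕1⊕0 = 0
Syndrome (s8...s1) = 0010 → position 2.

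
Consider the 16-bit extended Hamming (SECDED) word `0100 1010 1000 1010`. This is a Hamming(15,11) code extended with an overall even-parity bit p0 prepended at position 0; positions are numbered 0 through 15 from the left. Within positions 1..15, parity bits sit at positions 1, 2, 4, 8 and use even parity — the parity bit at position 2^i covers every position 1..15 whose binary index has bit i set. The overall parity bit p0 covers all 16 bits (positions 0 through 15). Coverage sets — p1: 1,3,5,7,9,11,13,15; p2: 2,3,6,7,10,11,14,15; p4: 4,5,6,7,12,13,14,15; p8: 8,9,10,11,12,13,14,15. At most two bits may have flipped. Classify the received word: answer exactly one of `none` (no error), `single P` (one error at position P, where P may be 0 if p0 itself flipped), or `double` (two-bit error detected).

s1: b1⊕b3⊕b5⊕b7⊕b9⊕b11⊕b13⊕b15 = 1⊕0⊕0⊕0⊕0⊕0⊕0⊕0 = 1
s2: b2⊕b3⊕b6⊕b7⊕b10⊕b11⊕b14⊕b15 = 0⊕0⊕1⊕0⊕0⊕0⊕1⊕0 = 0
s4: b4⊕b5⊕b6⊕b7⊕b12⊕b13⊕b14⊕b15 = 1⊕0⊕1⊕0⊕1⊕0⊕1⊕0 = 0
s8: b8⊕b9⊕b10⊕b11⊕b12⊕b13⊕b14⊕b15 = 1⊕0⊕0⊕0⊕1⊕0⊕1⊕0 = 1
Syndrome (s8...s1) = 1001 → position 9.
Overall parity (XOR of all 16 bits, including p0): 0⊕1⊕0⊕0⊕1⊕0⊕1⊕0⊕1⊕0⊕0⊕0⊕1⊕0⊕1⊕0 = 0
Overall=0, syndrome position=9 → double-bit error detected (uncorrectable).

double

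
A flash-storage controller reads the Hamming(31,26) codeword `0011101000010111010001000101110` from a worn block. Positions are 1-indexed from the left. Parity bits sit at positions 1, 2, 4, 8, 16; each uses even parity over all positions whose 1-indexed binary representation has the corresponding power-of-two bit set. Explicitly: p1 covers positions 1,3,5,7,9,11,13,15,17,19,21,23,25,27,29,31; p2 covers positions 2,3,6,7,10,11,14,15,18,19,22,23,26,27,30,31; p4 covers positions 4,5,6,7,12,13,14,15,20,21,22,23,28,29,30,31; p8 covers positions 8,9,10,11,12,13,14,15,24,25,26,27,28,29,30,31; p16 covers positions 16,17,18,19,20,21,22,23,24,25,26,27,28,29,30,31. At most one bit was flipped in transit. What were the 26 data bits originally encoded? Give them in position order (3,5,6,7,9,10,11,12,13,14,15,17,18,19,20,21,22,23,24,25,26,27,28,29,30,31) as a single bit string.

11010001011010001001101110

s1: b1⊕b3⊕b5⊕b7⊕b9⊕b11⊕b13⊕b15⊕b17⊕b19⊕b21⊕b23⊕b25⊕b27⊕b29⊕b31 = 0⊕1⊕1⊕1⊕0⊕0⊕0⊕1⊕0⊕0⊕0⊕0⊕0⊕0⊕1⊕0 = 1
s2: b2⊕b3⊕b6⊕b7⊕b10⊕b11⊕b14⊕b15⊕b18⊕b19⊕b22⊕b23⊕b26⊕b27⊕b30⊕b31 = 0⊕1⊕0⊕1⊕0⊕0⊕1⊕1⊕1⊕0⊕1⊕0⊕1⊕0⊕1⊕0 = 0
s4: b4⊕b5⊕b6⊕b7⊕b12⊕b13⊕b14⊕b15⊕b20⊕b21⊕b22⊕b23⊕b28⊕b29⊕b30⊕b31 = 1⊕1⊕0⊕1⊕1⊕0⊕1⊕1⊕0⊕0⊕1⊕0⊕1⊕1⊕1⊕0 = 0
s8: b8⊕b9⊕b10⊕b11⊕b12⊕b13⊕b14⊕b15⊕b24⊕b25⊕b26⊕b27⊕b28⊕b29⊕b30⊕b31 = 0⊕0⊕0⊕0⊕1⊕0⊕1⊕1⊕0⊕0⊕1⊕0⊕1⊕1⊕1⊕0 = 1
s16: b16⊕b17⊕b18⊕b19⊕b20⊕b21⊕b22⊕b23⊕b24⊕b25⊕b26⊕b27⊕b28⊕b29⊕b30⊕b31 = 1⊕0⊕1⊕0⊕0⊕0⊕1⊕0⊕0⊕0⊕1⊕0⊕1⊕1⊕1⊕0 = 1
Syndrome (s16...s1) = 11001 → position 25.
Flip bit 25: corrected codeword = 0011101000010111010001001101110
Data bits at positions 3,5,6,7,9,10,11,12,13,14,15,17,18,19,20,21,22,23,24,25,26,27,28,29,30,31: 11010001011010001001101110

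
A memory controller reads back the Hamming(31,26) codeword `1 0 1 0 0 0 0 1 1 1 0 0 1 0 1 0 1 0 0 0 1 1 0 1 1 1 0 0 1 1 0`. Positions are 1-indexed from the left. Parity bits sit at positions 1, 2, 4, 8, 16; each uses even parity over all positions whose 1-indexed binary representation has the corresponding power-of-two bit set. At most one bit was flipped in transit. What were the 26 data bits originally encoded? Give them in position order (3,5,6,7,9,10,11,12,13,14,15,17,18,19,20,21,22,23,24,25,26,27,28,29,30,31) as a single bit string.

s1: b1⊕b3⊕b5⊕b7⊕b9⊕b11⊕b13⊕b15⊕b17⊕b19⊕b21⊕b23⊕b25⊕b27⊕b29⊕b31 = 1⊕1⊕0⊕0⊕1⊕0⊕1⊕1⊕1⊕0⊕1⊕0⊕1⊕0⊕1⊕0 = 1
s2: b2⊕b3⊕b6⊕b7⊕b10⊕b11⊕b14⊕b15⊕b18⊕b19⊕b22⊕b23⊕b26⊕b27⊕b30⊕b31 = 0⊕1⊕0⊕0⊕1⊕0⊕0⊕1⊕0⊕0⊕1⊕0⊕1⊕0⊕1⊕0 = 0
s4: b4⊕b5⊕b6⊕b7⊕b12⊕b13⊕b14⊕b15⊕b20⊕b21⊕b22⊕b23⊕b28⊕b29⊕b30⊕b31 = 0⊕0⊕0⊕0⊕0⊕1⊕0⊕1⊕0⊕1⊕1⊕0⊕0⊕1⊕1⊕0 = 0
s8: b8⊕b9⊕b10⊕b11⊕b12⊕b13⊕b14⊕b15⊕b24⊕b25⊕b26⊕b27⊕b28⊕b29⊕b30⊕b31 = 1⊕1⊕1⊕0⊕0⊕1⊕0⊕1⊕1⊕1⊕1⊕0⊕0⊕1⊕1⊕0 = 0
s16: b16⊕b17⊕b18⊕b19⊕b20⊕b21⊕b22⊕b23⊕b24⊕b25⊕b26⊕b27⊕b28⊕b29⊕b30⊕b31 = 0⊕1⊕0⊕0⊕0⊕1⊕1⊕0⊕1⊕1⊕1⊕0⊕0⊕1⊕1⊕0 = 0
Syndrome (s16...s1) = 00001 → position 1.
Flip bit 1: corrected codeword = 0010000111001010100011011100110
Data bits at positions 3,5,6,7,9,10,11,12,13,14,15,17,18,19,20,21,22,23,24,25,26,27,28,29,30,31: 10001100101100011011100110

10001100101100011011100110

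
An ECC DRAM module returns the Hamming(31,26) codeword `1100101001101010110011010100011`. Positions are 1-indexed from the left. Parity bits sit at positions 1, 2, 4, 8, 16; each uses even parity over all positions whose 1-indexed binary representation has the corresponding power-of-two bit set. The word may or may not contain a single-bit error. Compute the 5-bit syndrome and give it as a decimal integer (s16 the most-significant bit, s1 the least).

1

s1: b1⊕b3⊕b5⊕b7⊕b9⊕b11⊕b13⊕b15⊕b17⊕b19⊕b21⊕b23⊕b25⊕b27⊕b29⊕b31 = 1⊕0⊕1⊕1⊕0⊕1⊕1⊕1⊕1⊕0⊕1⊕0⊕0⊕0⊕0⊕1 = 1
s2: b2⊕b3⊕b6⊕b7⊕b10⊕b11⊕b14⊕b15⊕b18⊕b19⊕b22⊕b23⊕b26⊕b27⊕b30⊕b31 = 1⊕0⊕0⊕1⊕1⊕1⊕0⊕1⊕1⊕0⊕1⊕0⊕1⊕0⊕1⊕1 = 0
s4: b4⊕b5⊕b6⊕b7⊕b12⊕b13⊕b14⊕b15⊕b20⊕b21⊕b22⊕b23⊕b28⊕b29⊕b30⊕b31 = 0⊕1⊕0⊕1⊕0⊕1⊕0⊕1⊕0⊕1⊕1⊕0⊕0⊕0⊕1⊕1 = 0
s8: b8⊕b9⊕b10⊕b11⊕b12⊕b13⊕b14⊕b15⊕b24⊕b25⊕b26⊕b27⊕b28⊕b29⊕b30⊕b31 = 0⊕0⊕1⊕1⊕0⊕1⊕0⊕1⊕1⊕0⊕1⊕0⊕0⊕0⊕1⊕1 = 0
s16: b16⊕b17⊕b18⊕b19⊕b20⊕b21⊕b22⊕b23⊕b24⊕b25⊕b26⊕b27⊕b28⊕b29⊕b30⊕b31 = 0⊕1⊕1⊕0⊕0⊕1⊕1⊕0⊕1⊕0⊕1⊕0⊕0⊕0⊕1⊕1 = 0
Syndrome (s16...s1) = 00001 → position 1.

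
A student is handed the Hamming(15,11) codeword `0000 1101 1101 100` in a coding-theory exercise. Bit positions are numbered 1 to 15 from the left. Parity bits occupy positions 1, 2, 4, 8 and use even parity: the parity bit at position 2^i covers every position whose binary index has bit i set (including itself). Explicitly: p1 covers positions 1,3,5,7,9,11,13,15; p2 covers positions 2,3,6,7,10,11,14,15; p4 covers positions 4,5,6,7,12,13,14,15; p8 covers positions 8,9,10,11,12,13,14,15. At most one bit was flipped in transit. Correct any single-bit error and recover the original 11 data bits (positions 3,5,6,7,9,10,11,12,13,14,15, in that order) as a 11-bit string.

01100101100

s1: b1⊕b3⊕b5⊕b7⊕b9⊕b11⊕b13⊕b15 = 0⊕0⊕1⊕0⊕1⊕0⊕1⊕0 = 1
s2: b2⊕b3⊕b6⊕b7⊕b10⊕b11⊕b14⊕b15 = 0⊕0⊕1⊕0⊕1⊕0⊕0⊕0 = 0
s4: b4⊕b5⊕b6⊕b7⊕b12⊕b13⊕b14⊕b15 = 0⊕1⊕1⊕0⊕1⊕1⊕0⊕0 = 0
s8: b8⊕b9⊕b10⊕b11⊕b12⊕b13⊕b14⊕b15 = 1⊕1⊕1⊕0⊕1⊕1⊕0⊕0 = 1
Syndrome (s8...s1) = 1001 → position 9.
Flip bit 9: corrected codeword = 000011010101100
Data bits at positions 3,5,6,7,9,10,11,12,13,14,15: 01100101100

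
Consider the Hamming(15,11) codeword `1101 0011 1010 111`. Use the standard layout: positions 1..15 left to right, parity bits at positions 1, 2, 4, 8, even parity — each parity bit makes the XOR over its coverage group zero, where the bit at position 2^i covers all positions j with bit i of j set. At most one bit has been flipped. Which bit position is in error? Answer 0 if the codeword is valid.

6

s1: b1⊕b3⊕b5⊕b7⊕b9⊕b11⊕b13⊕b15 = 1⊕0⊕0⊕1⊕1⊕1⊕1⊕1 = 0
s2: b2⊕b3⊕b6⊕b7⊕b10⊕b11⊕b14⊕b15 = 1⊕0⊕0⊕1⊕0⊕1⊕1⊕1 = 1
s4: b4⊕b5⊕b6⊕b7⊕b12⊕b13⊕b14⊕b15 = 1⊕0⊕0⊕1⊕0⊕1⊕1⊕1 = 1
s8: b8⊕b9⊕b10⊕b11⊕b12⊕b13⊕b14⊕b15 = 1⊕1⊕0⊕1⊕0⊕1⊕1⊕1 = 0
Syndrome (s8...s1) = 0110 → position 6.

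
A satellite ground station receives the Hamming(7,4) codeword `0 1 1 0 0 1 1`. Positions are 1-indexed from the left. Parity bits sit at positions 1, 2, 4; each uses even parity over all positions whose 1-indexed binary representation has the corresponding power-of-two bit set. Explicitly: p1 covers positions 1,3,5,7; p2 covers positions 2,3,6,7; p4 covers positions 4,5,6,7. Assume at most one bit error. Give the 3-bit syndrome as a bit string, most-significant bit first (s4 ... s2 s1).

000

s1: b1⊕b3⊕b5⊕b7 = 0⊕1⊕0⊕1 = 0
s2: b2⊕b3⊕b6⊕b7 = 1⊕1⊕1⊕1 = 0
s4: b4⊕b5⊕b6⊕b7 = 0⊕0⊕1⊕1 = 0
Syndrome (s4...s1) = 000 → position 0 (no error).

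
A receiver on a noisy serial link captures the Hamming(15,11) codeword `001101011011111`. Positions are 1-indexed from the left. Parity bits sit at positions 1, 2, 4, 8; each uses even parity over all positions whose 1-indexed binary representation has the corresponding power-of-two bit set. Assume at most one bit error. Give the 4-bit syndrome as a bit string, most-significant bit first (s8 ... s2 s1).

1011

s1: b1⊕b3⊕b5⊕b7⊕b9⊕b11⊕b13⊕b15 = 0⊕1⊕0⊕0⊕1⊕1⊕1⊕1 = 1
s2: b2⊕b3⊕b6⊕b7⊕b10⊕b11⊕b14⊕b15 = 0⊕1⊕1⊕0⊕0⊕1⊕1⊕1 = 1
s4: b4⊕b5⊕b6⊕b7⊕b12⊕b13⊕b14⊕b15 = 1⊕0⊕1⊕0⊕1⊕1⊕1⊕1 = 0
s8: b8⊕b9⊕b10⊕b11⊕b12⊕b13⊕b14⊕b15 = 1⊕1⊕0⊕1⊕1⊕1⊕1⊕1 = 1
Syndrome (s8...s1) = 1011 → position 11.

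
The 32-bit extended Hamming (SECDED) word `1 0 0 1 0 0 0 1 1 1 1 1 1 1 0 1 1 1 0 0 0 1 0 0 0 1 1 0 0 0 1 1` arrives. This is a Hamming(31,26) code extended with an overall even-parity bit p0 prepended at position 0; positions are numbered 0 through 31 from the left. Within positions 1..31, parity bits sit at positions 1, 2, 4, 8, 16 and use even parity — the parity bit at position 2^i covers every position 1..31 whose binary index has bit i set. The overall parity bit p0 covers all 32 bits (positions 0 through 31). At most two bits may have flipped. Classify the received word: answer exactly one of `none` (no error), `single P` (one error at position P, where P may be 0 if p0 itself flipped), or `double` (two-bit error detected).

s1: b1⊕b3⊕b5⊕b7⊕b9⊕b11⊕b13⊕b15⊕b17⊕b19⊕b21⊕b23⊕b25⊕b27⊕b29⊕b31 = 0⊕1⊕0⊕1⊕1⊕1⊕1⊕1⊕1⊕0⊕1⊕0⊕1⊕0⊕0⊕1 = 0
s2: b2⊕b3⊕b6⊕b7⊕b10⊕b11⊕b14⊕b15⊕b18⊕b19⊕b22⊕b23⊕b26⊕b27⊕b30⊕b31 = 0⊕1⊕0⊕1⊕1⊕1⊕0⊕1⊕0⊕0⊕0⊕0⊕1⊕0⊕1⊕1 = 0
s4: b4⊕b5⊕b6⊕b7⊕b12⊕b13⊕b14⊕b15⊕b20⊕b21⊕b22⊕b23⊕b28⊕b29⊕b30⊕b31 = 0⊕0⊕0⊕1⊕1⊕1⊕0⊕1⊕0⊕1⊕0⊕0⊕0⊕0⊕1⊕1 = 1
s8: b8⊕b9⊕b10⊕b11⊕b12⊕b13⊕b14⊕b15⊕b24⊕b25⊕b26⊕b27⊕b28⊕b29⊕b30⊕b31 = 1⊕1⊕1⊕1⊕1⊕1⊕0⊕1⊕0⊕1⊕1⊕0⊕0⊕0⊕1⊕1 = 1
s16: b16⊕b17⊕b18⊕b19⊕b20⊕b21⊕b22⊕b23⊕b24⊕b25⊕b26⊕b27⊕b28⊕b29⊕b30⊕b31 = 1⊕1⊕0⊕0⊕0⊕1⊕0⊕0⊕0⊕1⊕1⊕0⊕0⊕0⊕1⊕1 = 1
Syndrome (s16...s1) = 11100 → position 28.
Overall parity (XOR of all 32 bits, including p0): 1⊕0⊕0⊕1⊕0⊕0⊕0⊕1⊕1⊕1⊕1⊕1⊕1⊕1⊕0⊕1⊕1⊕1⊕0⊕0⊕0⊕1⊕0⊕0⊕0⊕1⊕1⊕0⊕0⊕0⊕1⊕1 = 1
Overall=1, syndrome position=28 → single-bit error at position 28.

single 28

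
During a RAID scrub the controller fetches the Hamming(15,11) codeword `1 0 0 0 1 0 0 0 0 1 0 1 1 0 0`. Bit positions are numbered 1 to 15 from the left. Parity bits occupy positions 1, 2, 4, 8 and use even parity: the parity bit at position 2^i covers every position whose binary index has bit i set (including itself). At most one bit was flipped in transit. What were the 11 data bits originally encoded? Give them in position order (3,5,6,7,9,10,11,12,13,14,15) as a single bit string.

01000101101

s1: b1⊕b3⊕b5⊕b7⊕b9⊕b11⊕b13⊕b15 = 1⊕0⊕1⊕0⊕0⊕0⊕1⊕0 = 1
s2: b2⊕b3⊕b6⊕b7⊕b10⊕b11⊕b14⊕b15 = 0⊕0⊕0⊕0⊕1⊕0⊕0⊕0 = 1
s4: b4⊕b5⊕b6⊕b7⊕b12⊕b13⊕b14⊕b15 = 0⊕1⊕0⊕0⊕1⊕1⊕0⊕0 = 1
s8: b8⊕b9⊕b10⊕b11⊕b12⊕b13⊕b14⊕b15 = 0⊕0⊕1⊕0⊕1⊕1⊕0⊕0 = 1
Syndrome (s8...s1) = 1111 → position 15.
Flip bit 15: corrected codeword = 100010000101101
Data bits at positions 3,5,6,7,9,10,11,12,13,14,15: 01000101101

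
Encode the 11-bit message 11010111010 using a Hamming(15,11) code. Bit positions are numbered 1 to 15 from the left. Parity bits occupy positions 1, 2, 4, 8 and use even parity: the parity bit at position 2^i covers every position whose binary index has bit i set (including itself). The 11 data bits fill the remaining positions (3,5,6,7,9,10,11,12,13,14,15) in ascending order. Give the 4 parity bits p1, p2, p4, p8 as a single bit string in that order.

0100

Place data bits at non-power-of-two positions: b3=1, b5=1, b6=0, b7=1, b9=0, b10=1, b11=1, b12=1, b13=0, b14=1, b15=0.
p1 = XOR of data positions {3,5,7,9,11,13,15} = 1⊕1⊕1⊕0⊕1⊕0⊕0 = 0
p2 = XOR of data positions {3,6,7,10,11,14,15} = 1⊕0⊕1⊕1⊕1⊕1⊕0 = 1
p4 = XOR of data positions {5,6,7,12,13,14,15} = 1⊕0⊕1⊕1⊕0⊕1⊕0 = 0
p8 = XOR of data positions {9,10,11,12,13,14,15} = 0⊕1⊕1⊕1⊕0⊕1⊕0 = 0
Parity bits p1,p2,p4,p8 = 0100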